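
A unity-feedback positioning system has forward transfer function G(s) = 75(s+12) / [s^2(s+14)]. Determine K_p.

infinity

K_p = lim_{s→0} G(s); with 2 poles at the origin the limit diverges, so K_p = ∞.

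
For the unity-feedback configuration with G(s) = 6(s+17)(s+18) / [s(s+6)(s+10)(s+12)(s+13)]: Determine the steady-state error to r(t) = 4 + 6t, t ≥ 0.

520/17

G(s) has one factor of s in the denominator, so the system is type 1. Taking each input component in turn:
  • 4: tracked with zero error.
  • 6t: e_ss = 6/K_v with K_v=51/260 → 520/17.
Total e_ss = 520/17.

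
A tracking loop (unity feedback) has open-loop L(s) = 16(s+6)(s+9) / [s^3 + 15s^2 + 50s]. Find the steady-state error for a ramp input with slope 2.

The denominator has no term below 50s — 1 pole at s=0, type 1.
K_v = lim_{s→0} s·L(s) = 16·6·9 / 50 = 17.28.
e_ss = 2/K_v = 2/17.28 = 25/216.

25/216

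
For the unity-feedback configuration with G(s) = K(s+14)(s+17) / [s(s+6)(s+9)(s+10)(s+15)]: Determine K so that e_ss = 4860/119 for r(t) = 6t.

5

System type = 1 (one pole at s=0).
K_v = lim_{s→0} s·G(s) = K·14·17 / (6·9·10·15) = (119/4050)·K.
e_ss = 6/K_v = 4860/119 ⇒ K_v = 119/810 ⇒ K = (119/810)/(119/4050) = 5.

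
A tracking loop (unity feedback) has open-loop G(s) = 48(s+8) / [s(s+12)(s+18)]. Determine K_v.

System type = 1 (one pole at s=0).
K_v = lim_{s→0} s·G(s) = 48·8 / (12·18) = 16/9.

16/9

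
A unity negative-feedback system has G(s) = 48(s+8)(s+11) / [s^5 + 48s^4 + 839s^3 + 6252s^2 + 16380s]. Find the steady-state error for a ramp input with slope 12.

Lowest-order denominator term is 16380s, so the open loop has 1 pole at the origin → type 1 system.
K_v = lim_{s→0} s·G(s) = 48·8·11 / 16380 = 352/1365.
e_ss = 12/K_v = 12/(352/1365) = 4095/88.

4095/88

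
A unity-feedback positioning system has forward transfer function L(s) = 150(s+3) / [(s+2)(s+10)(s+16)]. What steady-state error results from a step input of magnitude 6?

L(s) has no factors of s in the denominator, so the system is type 0.
K_p = lim_{s→0} L(s) = 150·3 / (2·10·16) = 45/32.
e_ss = 6/(1 + K_p) = 6/(77/32) = 192/77.

192/77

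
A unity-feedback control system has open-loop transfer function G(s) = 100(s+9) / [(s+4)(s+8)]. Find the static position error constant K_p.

28.125

G(s) has no factors of s in the denominator, so the system is type 0.
K_p = lim_{s→0} G(s) = 100·9 / (4·8) = 28.125.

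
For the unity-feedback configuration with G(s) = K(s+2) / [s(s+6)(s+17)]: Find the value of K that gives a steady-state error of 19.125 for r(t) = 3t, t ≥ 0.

One free integrator in G(s): this is a type 1 system.
K_v = lim_{s→0} s·G(s) = K·2 / (6·17) = (1/51)·K.
e_ss = 3/K_v = 19.125 ⇒ K_v = 8/51 ⇒ K = (8/51)/(1/51) = 8.

8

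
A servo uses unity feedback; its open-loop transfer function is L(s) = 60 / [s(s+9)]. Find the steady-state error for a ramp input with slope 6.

0.9

System type = 1 (one pole at s=0).
K_v = lim_{s→0} s·L(s) = 60 / (9) = 20/3.
e_ss = 6/K_v = 6/(20/3) = 0.9.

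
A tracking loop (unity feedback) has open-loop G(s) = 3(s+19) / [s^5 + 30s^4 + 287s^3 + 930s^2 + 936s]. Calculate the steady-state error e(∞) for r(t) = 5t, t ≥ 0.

1560/19

Factoring s from the denominator leaves a polynomial with constant term 936, so the system is type 1.
K_v = lim_{s→0} s·G(s) = 3·19 / 936 = 19/312.
e_ss = 5/K_v = 5/(19/312) = 1560/19.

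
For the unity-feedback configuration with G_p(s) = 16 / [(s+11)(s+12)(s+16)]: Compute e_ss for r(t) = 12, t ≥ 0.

1584/133

No free integrators in G_p(s): this is a type 0 system.
K_p = lim_{s→0} G_p(s) = 16 / (11·12·16) = 1/132.
e_ss = 12/(1 + K_p) = 12/(133/132) = 1584/133.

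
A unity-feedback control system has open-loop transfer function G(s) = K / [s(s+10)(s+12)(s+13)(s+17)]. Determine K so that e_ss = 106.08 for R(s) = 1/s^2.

250

G(s) has one factor of s in the denominator, so the system is type 1.
K_v = lim_{s→0} s·G(s) = K / (10·12·13·17) = (1/26520)·K.
e_ss = 1/K_v = 106.08 ⇒ K_v = 25/2652 ⇒ K = (25/2652)/(1/26520) = 250.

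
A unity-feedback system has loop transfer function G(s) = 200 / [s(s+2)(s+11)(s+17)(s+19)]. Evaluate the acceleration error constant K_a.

0

The open loop has one pole at the origin → type 1 system.
K_a = lim_{s→0} s^2·G(s) = 0 (the extra factor of s kills the finite limit).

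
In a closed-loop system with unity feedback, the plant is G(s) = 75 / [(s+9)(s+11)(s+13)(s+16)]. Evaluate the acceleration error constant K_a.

0

No free integrators in G(s): this is a type 0 system.
K_a = lim_{s→0} s^2·G(s) = 0 (the extra factor of s kills the finite limit).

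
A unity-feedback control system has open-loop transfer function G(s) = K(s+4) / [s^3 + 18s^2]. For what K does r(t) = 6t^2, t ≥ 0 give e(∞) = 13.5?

Factoring s^2 from the denominator leaves a polynomial with constant term 18, so the system is type 2.
K_a = lim_{s→0} s^2·G(s) = K·4 / 18 = (2/9)·K.
e_ss = 12/K_a = 13.5 ⇒ K_a = 8/9 ⇒ K = (8/9)/(2/9) = 4.

4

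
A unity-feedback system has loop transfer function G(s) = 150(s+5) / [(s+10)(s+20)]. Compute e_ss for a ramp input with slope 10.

G(s) has no factors of s in the denominator, so the system is type 0.
K_v = lim_{s→0} s·G(s) = 0; the steady-state error to this ramp input grows without bound.

infinity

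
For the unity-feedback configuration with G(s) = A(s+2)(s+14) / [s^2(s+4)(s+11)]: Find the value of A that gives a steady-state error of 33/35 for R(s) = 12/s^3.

Two free integrators in G(s): this is a type 2 system.
K_a = lim_{s→0} s^2·G(s) = A·2·14 / (4·11) = (7/11)·A.
e_ss = 12/K_a = 33/35 ⇒ K_a = 140/11 ⇒ A = (140/11)/(7/11) = 20.

20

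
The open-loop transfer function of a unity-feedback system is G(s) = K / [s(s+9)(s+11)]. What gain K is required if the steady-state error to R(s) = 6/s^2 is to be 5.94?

G(s) has one factor of s in the denominator, so the system is type 1.
K_v = lim_{s→0} s·G(s) = K / (9·11) = (1/99)·K.
e_ss = 6/K_v = 5.94 ⇒ K_v = 100/99 ⇒ K = (100/99)/(1/99) = 100.

100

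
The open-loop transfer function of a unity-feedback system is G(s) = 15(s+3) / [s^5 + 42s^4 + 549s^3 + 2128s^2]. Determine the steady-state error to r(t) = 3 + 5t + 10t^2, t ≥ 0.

8512/9

Factoring s^2 from the denominator leaves a polynomial with constant term 2128, so the system is type 2. Taking each input component in turn:
  • 3: tracked with zero error.
  • 5t: tracked with zero error.
  • 10t^2: e_ss = 20/K_a with K_a=45/2128 → 8512/9.
Total e_ss = 8512/9.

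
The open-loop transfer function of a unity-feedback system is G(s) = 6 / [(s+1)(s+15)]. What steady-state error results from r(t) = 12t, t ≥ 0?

G(s) has no factors of s in the denominator, so the system is type 0.
K_v = lim_{s→0} s·G(s) = 0; the steady-state error to this ramp input grows without bound.

infinity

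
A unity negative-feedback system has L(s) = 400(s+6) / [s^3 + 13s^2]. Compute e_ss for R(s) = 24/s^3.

0.13

Factoring s^2 from the denominator leaves a polynomial with constant term 13, so the system is type 2.
K_a = lim_{s→0} s^2·L(s) = 400·6 / 13 = 2400/13.
r(t) = 12t^2 gives R(s) = 24/s^3.
e_ss = 24/K_a = 24/(2400/13) = 0.13.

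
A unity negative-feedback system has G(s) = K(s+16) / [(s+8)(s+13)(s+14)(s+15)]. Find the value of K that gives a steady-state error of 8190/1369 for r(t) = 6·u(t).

4

G(s) has no factors of s in the denominator, so the system is type 0.
K_p = lim_{s→0} G(s) = K·16 / (8·13·14·15) = (1/1365)·K.
e_ss = 6/(1 + K_p) = 8190/1369 ⇒ 1 + (1/1365)·K = 1369/1365 ⇒ K = 4.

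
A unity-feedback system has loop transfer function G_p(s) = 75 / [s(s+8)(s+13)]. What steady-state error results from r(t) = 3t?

4.16

G_p(s) has one factor of s in the denominator, so the system is type 1.
K_v = lim_{s→0} s·G_p(s) = 75 / (8·13) = 75/104.
e_ss = 3/K_v = 3/(75/104) = 4.16.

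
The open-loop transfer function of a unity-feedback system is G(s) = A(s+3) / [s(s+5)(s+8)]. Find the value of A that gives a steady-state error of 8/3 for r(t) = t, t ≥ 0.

G(s) has one factor of s in the denominator, so the system is type 1.
K_v = lim_{s→0} s·G(s) = A·3 / (5·8) = 0.075·A.
e_ss = 1/K_v = 8/3 ⇒ K_v = 0.375 ⇒ A = 0.375/0.075 = 5.

5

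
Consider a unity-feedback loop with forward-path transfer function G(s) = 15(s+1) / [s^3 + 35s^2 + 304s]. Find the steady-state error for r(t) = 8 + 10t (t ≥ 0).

Factoring s from the denominator leaves a polynomial with constant term 304, so the system is type 1. By superposition:
  • 8: tracked with zero error.
  • 10t: e_ss = 10/K_v with K_v=15/304 → 608/3.
Total e_ss = 608/3.

608/3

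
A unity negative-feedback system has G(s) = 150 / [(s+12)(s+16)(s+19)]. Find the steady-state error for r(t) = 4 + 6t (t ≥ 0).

System type = 0 (no poles at s=0). By superposition:
  • 4: e_ss = 4/(1+K_p) with K_p=25/608 → 2432/633.
  • 6t: a type-0 system cannot track it, e_ss → ∞.
The unbounded component dominates.

infinity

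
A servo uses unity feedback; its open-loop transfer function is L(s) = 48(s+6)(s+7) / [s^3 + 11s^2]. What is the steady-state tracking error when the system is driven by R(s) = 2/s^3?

11/1008

Lowest-order denominator term is 11s^2, so the open loop has 2 poles at the origin → type 2 system.
K_a = lim_{s→0} s^2·L(s) = 48·6·7 / 11 = 2016/11.
r(t) = t^2 gives R(s) = 2/s^3.
e_ss = 2/K_a = 2/(2016/11) = 11/1008.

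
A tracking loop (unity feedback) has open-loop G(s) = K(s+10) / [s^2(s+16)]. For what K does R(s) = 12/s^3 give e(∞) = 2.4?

G(s) has two factors of s in the denominator, so the system is type 2.
K_a = lim_{s→0} s^2·G(s) = K·10 / (16) = 0.625·K.
e_ss = 12/K_a = 2.4 ⇒ K_a = 5 ⇒ K = 5/0.625 = 8.

8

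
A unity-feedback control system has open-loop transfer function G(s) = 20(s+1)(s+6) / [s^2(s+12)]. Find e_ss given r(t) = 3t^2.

0.6

System type = 2 (two poles at s=0).
K_a = lim_{s→0} s^2·G(s) = 20·1·6 / (12) = 10.
r(t) = 3t^2 gives R(s) = 6/s^3.
e_ss = 6/K_a = 6/10 = 0.6.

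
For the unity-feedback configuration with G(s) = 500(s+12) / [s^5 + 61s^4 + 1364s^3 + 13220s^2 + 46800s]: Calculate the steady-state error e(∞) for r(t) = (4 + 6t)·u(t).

46.8

The denominator has no term below 46800s — 1 pole at s=0, type 1. Taking each input component in turn:
  • 4: tracked with zero error.
  • 6t: e_ss = 6/K_v with K_v=5/39 → 46.8.
Total e_ss = 46.8.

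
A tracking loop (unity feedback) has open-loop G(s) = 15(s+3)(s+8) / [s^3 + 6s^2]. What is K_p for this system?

K_p = lim_{s→0} G(s); with 2 poles at the origin the limit diverges, so K_p = ∞.

infinity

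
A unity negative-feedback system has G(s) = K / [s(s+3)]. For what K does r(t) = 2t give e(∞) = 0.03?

200

The open loop has one pole at the origin → type 1 system.
K_v = lim_{s→0} s·G(s) = K / (3) = (1/3)·K.
e_ss = 2/K_v = 0.03 ⇒ K_v = 200/3 ⇒ K = (200/3)/(1/3) = 200.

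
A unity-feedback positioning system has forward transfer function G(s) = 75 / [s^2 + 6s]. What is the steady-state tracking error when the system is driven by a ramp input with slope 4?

Lowest-order denominator term is 6s, so the open loop has 1 pole at the origin → type 1 system.
K_v = lim_{s→0} s·G(s) = 75 / 6 = 12.5.
e_ss = 4/K_v = 4/12.5 = 0.32.

0.32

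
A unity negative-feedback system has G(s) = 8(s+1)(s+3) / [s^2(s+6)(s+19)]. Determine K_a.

4/19

System type = 2 (two poles at s=0).
K_a = lim_{s→0} s^2·G(s) = 8·1·3 / (6·19) = 4/19.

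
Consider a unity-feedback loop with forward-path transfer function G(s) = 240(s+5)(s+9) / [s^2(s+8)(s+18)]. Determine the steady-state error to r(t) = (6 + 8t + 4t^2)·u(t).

8/75

Two free integrators in G(s): this is a type 2 system. By superposition:
  • 6: tracked with zero error.
  • 8t: tracked with zero error.
  • 4t^2: e_ss = 8/K_a with K_a=75 → 8/75.
Total e_ss = 8/75.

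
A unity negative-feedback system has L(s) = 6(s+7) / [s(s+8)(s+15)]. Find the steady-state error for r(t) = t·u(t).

One free integrator in L(s): this is a type 1 system.
K_v = lim_{s→0} s·L(s) = 6·7 / (8·15) = 0.35.
e_ss = 1/K_v = 1/0.35 = 20/7.

20/7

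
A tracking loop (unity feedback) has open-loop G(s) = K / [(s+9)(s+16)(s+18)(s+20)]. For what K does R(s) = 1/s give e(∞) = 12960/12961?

No free integrators in G(s): this is a type 0 system.
K_p = lim_{s→0} G(s) = K / (9·16·18·20) = (1/51840)·K.
e_ss = 1/(1 + K_p) = 12960/12961 ⇒ 1 + (1/51840)·K = 12961/12960 ⇒ K = 4.

4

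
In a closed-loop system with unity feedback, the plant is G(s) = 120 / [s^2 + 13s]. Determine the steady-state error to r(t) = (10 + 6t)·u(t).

0.65

The denominator has no term below 13s — 1 pole at s=0, type 1. Taking each input component in turn:
  • 10: tracked with zero error.
  • 6t: e_ss = 6/K_v with K_v=120/13 → 0.65.
Total e_ss = 0.65.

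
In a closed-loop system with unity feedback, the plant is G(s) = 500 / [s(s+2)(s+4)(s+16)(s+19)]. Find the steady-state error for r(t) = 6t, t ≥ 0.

29.184

One free integrator in G(s): this is a type 1 system.
K_v = lim_{s→0} s·G(s) = 500 / (2·4·16·19) = 125/608.
e_ss = 6/K_v = 6/(125/608) = 29.184.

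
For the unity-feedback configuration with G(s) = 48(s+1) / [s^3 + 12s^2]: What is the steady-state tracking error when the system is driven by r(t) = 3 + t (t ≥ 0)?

Factoring s^2 from the denominator leaves a polynomial with constant term 12, so the system is type 2. Treating each term separately:
  • 3: tracked with zero error.
  • t: tracked with zero error.
Total e_ss = 0.

0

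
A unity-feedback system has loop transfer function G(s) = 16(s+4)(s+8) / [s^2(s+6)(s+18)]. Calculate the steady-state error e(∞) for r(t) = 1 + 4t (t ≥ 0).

The open loop has two poles at the origin → type 2 system. By superposition:
  • 1: tracked with zero error.
  • 4t: tracked with zero error.
Total e_ss = 0.

0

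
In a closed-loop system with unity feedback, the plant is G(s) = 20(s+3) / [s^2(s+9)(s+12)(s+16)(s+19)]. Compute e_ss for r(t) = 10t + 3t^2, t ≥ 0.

3283.2

The open loop has two poles at the origin → type 2 system. Treating each term separately:
  • 10t: tracked with zero error.
  • 3t^2: e_ss = 6/K_a with K_a=5/2736 → 3283.2.
Total e_ss = 3283.2.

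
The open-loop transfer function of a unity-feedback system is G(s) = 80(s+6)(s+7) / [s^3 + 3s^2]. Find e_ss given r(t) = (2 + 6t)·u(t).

0

The denominator has no term below 3s^2 — 2 poles at s=0, type 2. Taking each input component in turn:
  • 2: tracked with zero error.
  • 6t: tracked with zero error.
Total e_ss = 0.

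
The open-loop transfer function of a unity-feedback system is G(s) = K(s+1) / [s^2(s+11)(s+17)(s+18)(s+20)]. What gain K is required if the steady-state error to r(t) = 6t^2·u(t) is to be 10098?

80

System type = 2 (two poles at s=0).
K_a = lim_{s→0} s^2·G(s) = K·1 / (11·17·18·20) = (1/67320)·K.
e_ss = 12/K_a = 10098 ⇒ K_a = 2/1683 ⇒ K = (2/1683)/(1/67320) = 80.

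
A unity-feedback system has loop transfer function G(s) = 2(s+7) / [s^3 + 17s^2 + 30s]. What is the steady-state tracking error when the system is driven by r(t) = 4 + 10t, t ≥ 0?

150/7

Lowest-order denominator term is 30s, so the open loop has 1 pole at the origin → type 1 system. Treating each term separately:
  • 4: tracked with zero error.
  • 10t: e_ss = 10/K_v with K_v=7/15 → 150/7.
Total e_ss = 150/7.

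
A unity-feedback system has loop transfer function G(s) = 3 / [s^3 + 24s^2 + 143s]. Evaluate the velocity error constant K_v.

3/143

Factoring s from the denominator leaves a polynomial with constant term 143, so the system is type 1.
K_v = lim_{s→0} s·G(s) = 3 / 143 = 3/143.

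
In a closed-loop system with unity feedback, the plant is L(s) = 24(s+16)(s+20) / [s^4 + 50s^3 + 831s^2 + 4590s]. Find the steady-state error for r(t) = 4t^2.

infinity

The denominator has no term below 4590s — 1 pole at s=0, type 1.
K_a = lim_{s→0} s^2·L(s) = 0; the steady-state error to this parabolic input grows without bound.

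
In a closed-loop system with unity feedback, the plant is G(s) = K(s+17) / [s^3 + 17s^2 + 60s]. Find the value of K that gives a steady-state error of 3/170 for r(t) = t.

Factoring s from the denominator leaves a polynomial with constant term 60, so the system is type 1.
K_v = lim_{s→0} s·G(s) = K·17 / 60 = (17/60)·K.
e_ss = 1/K_v = 3/170 ⇒ K_v = 170/3 ⇒ K = (170/3)/(17/60) = 200.

200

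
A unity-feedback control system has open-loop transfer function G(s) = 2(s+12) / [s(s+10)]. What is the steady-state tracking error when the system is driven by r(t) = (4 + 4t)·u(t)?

5/3

The open loop has one pole at the origin → type 1 system. Taking each input component in turn:
  • 4: tracked with zero error.
  • 4t: e_ss = 4/K_v with K_v=2.4 → 5/3.
Total e_ss = 5/3.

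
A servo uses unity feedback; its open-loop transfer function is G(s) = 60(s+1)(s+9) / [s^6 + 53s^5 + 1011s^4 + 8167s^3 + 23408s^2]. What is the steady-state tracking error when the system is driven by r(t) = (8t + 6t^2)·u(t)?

23408/45

Lowest-order denominator term is 23408s^2, so the open loop has 2 poles at the origin → type 2 system. Treating each term separately:
  • 8t: tracked with zero error.
  • 6t^2: e_ss = 12/K_a with K_a=135/5852 → 23408/45.
Total e_ss = 23408/45.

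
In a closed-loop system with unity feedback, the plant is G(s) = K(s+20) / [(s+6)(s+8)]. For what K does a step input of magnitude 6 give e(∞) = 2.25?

4

G(s) has no factors of s in the denominator, so the system is type 0.
K_p = lim_{s→0} G(s) = K·20 / (6·8) = (5/12)·K.
e_ss = 6/(1 + K_p) = 2.25 ⇒ 1 + (5/12)·K = 8/3 ⇒ K = 4.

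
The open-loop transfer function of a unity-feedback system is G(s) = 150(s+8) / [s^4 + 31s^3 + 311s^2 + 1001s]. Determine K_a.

0

The denominator has no term below 1001s — 1 pole at s=0, type 1.
K_a = lim_{s→0} s^2·G(s) = 0 (the extra factor of s kills the finite limit).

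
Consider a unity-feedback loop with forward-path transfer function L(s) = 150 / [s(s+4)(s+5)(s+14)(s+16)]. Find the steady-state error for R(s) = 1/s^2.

448/15

One free integrator in L(s): this is a type 1 system.
K_v = lim_{s→0} s·L(s) = 150 / (4·5·14·16) = 15/448.
e_ss = 1/K_v = 1/(15/448) = 448/15.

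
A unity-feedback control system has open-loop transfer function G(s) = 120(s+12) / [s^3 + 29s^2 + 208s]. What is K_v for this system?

The denominator has no term below 208s — 1 pole at s=0, type 1.
K_v = lim_{s→0} s·G(s) = 120·12 / 208 = 90/13.

90/13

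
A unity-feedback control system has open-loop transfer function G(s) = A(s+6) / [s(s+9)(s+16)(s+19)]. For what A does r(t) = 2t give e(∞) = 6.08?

System type = 1 (one pole at s=0).
K_v = lim_{s→0} s·G(s) = A·6 / (9·16·19) = (1/456)·A.
e_ss = 2/K_v = 6.08 ⇒ K_v = 25/76 ⇒ A = (25/76)/(1/456) = 150.

150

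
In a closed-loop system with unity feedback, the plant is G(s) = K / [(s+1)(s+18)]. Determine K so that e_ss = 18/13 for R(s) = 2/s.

8

No free integrators in G(s): this is a type 0 system.
K_p = lim_{s→0} G(s) = K / (1·18) = (1/18)·K.
e_ss = 2/(1 + K_p) = 18/13 ⇒ 1 + (1/18)·K = 13/9 ⇒ K = 8.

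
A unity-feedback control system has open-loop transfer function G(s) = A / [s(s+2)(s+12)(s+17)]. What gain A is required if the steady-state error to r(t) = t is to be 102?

One free integrator in G(s): this is a type 1 system.
K_v = lim_{s→0} s·G(s) = A / (2·12·17) = (1/408)·A.
e_ss = 1/K_v = 102 ⇒ K_v = 1/102 ⇒ A = (1/102)/(1/408) = 4.

4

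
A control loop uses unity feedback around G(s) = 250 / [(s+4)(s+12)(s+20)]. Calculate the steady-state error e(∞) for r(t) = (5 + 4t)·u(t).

System type = 0 (no poles at s=0). By superposition:
  • 5: e_ss = 5/(1+K_p) with K_p=25/96 → 480/121.
  • 4t: a type-0 system cannot track it, e_ss → ∞.
The unbounded component dominates.

infinity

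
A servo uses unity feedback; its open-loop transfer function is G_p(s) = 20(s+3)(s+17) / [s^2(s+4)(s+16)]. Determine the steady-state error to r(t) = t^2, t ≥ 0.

32/255

Two free integrators in G_p(s): this is a type 2 system.
K_a = lim_{s→0} s^2·G_p(s) = 20·3·17 / (4·16) = 15.9375.
r(t) = t^2 gives R(s) = 2/s^3.
e_ss = 2/K_a = 2/15.9375 = 32/255.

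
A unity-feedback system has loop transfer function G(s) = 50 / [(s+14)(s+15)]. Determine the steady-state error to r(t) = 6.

No free integrators in G(s): this is a type 0 system.
K_p = lim_{s→0} G(s) = 50 / (14·15) = 5/21.
e_ss = 6/(1 + K_p) = 6/(26/21) = 63/13.

63/13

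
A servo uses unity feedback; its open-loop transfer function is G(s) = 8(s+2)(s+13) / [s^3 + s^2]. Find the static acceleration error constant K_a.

Lowest-order denominator term is s^2, so the open loop has 2 poles at the origin → type 2 system.
K_a = lim_{s→0} s^2·G(s) = 8·2·13 / 1 = 208.

208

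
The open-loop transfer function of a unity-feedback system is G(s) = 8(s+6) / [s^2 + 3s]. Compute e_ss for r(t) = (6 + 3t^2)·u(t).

infinity

The denominator has no term below 3s — 1 pole at s=0, type 1. Taking each input component in turn:
  • 6: tracked with zero error.
  • 3t^2: a type-1 system cannot track it, e_ss → ∞.
The unbounded component dominates.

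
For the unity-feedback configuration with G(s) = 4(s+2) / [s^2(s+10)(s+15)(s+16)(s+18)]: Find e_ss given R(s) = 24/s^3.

The open loop has two poles at the origin → type 2 system.
K_a = lim_{s→0} s^2·G(s) = 4·2 / (10·15·16·18) = 1/5400.
r(t) = 12t^2 gives R(s) = 24/s^3.
e_ss = 24/K_a = 24/(1/5400) = 129600.

129600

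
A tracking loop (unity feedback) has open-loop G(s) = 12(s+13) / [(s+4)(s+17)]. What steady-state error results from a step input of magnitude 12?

System type = 0 (no poles at s=0).
K_p = lim_{s→0} G(s) = 12·13 / (4·17) = 39/17.
e_ss = 12/(1 + K_p) = 12/(56/17) = 51/14.

51/14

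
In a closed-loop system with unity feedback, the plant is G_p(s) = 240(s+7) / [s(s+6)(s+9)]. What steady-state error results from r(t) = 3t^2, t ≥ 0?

infinity

One free integrator in G_p(s): this is a type 1 system.
For a type-1 system K_a = 0, so e_ss to a parabolic input is unbounded.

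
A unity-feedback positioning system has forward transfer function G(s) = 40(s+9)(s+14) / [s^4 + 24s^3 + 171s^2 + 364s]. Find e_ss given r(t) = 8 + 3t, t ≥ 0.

13/60

Factoring s from the denominator leaves a polynomial with constant term 364, so the system is type 1. Treating each term separately:
  • 8: tracked with zero error.
  • 3t: e_ss = 3/K_v with K_v=180/13 → 13/60.
Total e_ss = 13/60.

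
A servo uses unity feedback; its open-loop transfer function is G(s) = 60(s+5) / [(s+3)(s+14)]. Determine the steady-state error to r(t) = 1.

7/57

The open loop has no poles at the origin → type 0 system.
K_p = lim_{s→0} G(s) = 60·5 / (3·14) = 50/7.
e_ss = 1/(1 + K_p) = 1/(57/7) = 7/57.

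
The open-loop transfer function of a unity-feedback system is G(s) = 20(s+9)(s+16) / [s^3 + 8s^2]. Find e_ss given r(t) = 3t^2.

1/60

The denominator has no term below 8s^2 — 2 poles at s=0, type 2.
K_a = lim_{s→0} s^2·G(s) = 20·9·16 / 8 = 360.
r(t) = 3t^2 gives R(s) = 6/s^3.
e_ss = 6/K_a = 6/360 = 1/60.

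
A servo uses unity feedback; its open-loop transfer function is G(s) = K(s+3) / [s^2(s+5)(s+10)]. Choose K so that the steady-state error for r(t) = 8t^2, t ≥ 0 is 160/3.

5

G(s) has two factors of s in the denominator, so the system is type 2.
K_a = lim_{s→0} s^2·G(s) = K·3 / (5·10) = 0.06·K.
e_ss = 16/K_a = 160/3 ⇒ K_a = 0.3 ⇒ K = 0.3/0.06 = 5.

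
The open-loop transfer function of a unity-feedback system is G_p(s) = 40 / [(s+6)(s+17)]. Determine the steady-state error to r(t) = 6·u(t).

306/71

No free integrators in G_p(s): this is a type 0 system.
K_p = lim_{s→0} G_p(s) = 40 / (6·17) = 20/51.
e_ss = 6/(1 + K_p) = 6/(71/51) = 306/71.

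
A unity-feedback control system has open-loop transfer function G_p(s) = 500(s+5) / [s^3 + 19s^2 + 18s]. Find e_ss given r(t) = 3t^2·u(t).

infinity

The denominator has no term below 18s — 1 pole at s=0, type 1.
For a type-1 system K_a = 0, so e_ss to a parabolic input is unbounded.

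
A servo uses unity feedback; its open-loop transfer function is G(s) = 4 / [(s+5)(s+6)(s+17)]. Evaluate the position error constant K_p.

System type = 0 (no poles at s=0).
K_p = lim_{s→0} G(s) = 4 / (5·6·17) = 2/255.

2/255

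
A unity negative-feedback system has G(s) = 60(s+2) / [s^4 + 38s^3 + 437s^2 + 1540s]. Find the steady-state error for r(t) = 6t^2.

infinity

The denominator has no term below 1540s — 1 pole at s=0, type 1.
K_a = lim_{s→0} s^2·G(s) = 0; the steady-state error to this parabolic input grows without bound.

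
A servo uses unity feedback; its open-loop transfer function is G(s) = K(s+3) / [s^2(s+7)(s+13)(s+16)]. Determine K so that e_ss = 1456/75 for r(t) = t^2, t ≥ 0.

50

System type = 2 (two poles at s=0).
K_a = lim_{s→0} s^2·G(s) = K·3 / (7·13·16) = (3/1456)·K.
e_ss = 2/K_a = 1456/75 ⇒ K_a = 75/728 ⇒ K = (75/728)/(3/1456) = 50.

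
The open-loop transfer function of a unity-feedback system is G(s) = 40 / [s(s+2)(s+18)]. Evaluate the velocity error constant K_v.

G(s) has one factor of s in the denominator, so the system is type 1.
K_v = lim_{s→0} s·G(s) = 40 / (2·18) = 10/9.

10/9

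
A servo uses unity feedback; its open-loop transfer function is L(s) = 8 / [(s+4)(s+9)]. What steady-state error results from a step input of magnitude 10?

90/11

No free integrators in L(s): this is a type 0 system.
K_p = lim_{s→0} L(s) = 8 / (4·9) = 2/9.
e_ss = 10/(1 + K_p) = 10/(11/9) = 90/11.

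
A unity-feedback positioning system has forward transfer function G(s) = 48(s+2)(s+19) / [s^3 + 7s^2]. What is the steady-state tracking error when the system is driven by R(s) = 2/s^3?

Lowest-order denominator term is 7s^2, so the open loop has 2 poles at the origin → type 2 system.
K_a = lim_{s→0} s^2·G(s) = 48·2·19 / 7 = 1824/7.
r(t) = t^2 gives R(s) = 2/s^3.
e_ss = 2/K_a = 2/(1824/7) = 7/912.

7/912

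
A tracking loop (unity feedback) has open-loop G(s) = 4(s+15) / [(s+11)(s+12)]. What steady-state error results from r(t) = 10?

No free integrators in G(s): this is a type 0 system.
K_p = lim_{s→0} G(s) = 4·15 / (11·12) = 5/11.
e_ss = 10/(1 + K_p) = 10/(16/11) = 6.875.

6.875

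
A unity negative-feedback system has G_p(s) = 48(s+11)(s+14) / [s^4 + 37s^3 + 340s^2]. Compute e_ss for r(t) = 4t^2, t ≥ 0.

85/231

Factoring s^2 from the denominator leaves a polynomial with constant term 340, so the system is type 2.
K_a = lim_{s→0} s^2·G_p(s) = 48·11·14 / 340 = 1848/85.
r(t) = 4t^2 gives R(s) = 8/s^3.
e_ss = 8/K_a = 8/(1848/85) = 85/231.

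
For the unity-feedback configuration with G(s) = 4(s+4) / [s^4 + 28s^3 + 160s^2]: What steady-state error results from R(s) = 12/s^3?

120

Factoring s^2 from the denominator leaves a polynomial with constant term 160, so the system is type 2.
K_a = lim_{s→0} s^2·G(s) = 4·4 / 160 = 0.1.
r(t) = 6t^2 gives R(s) = 12/s^3.
e_ss = 12/K_a = 12/0.1 = 120.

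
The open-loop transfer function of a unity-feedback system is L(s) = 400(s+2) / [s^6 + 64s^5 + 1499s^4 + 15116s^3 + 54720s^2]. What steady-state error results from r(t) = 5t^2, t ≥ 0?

The denominator has no term below 54720s^2 — 2 poles at s=0, type 2.
K_a = lim_{s→0} s^2·L(s) = 400·2 / 54720 = 5/342.
r(t) = 5t^2 gives R(s) = 10/s^3.
e_ss = 10/K_a = 10/(5/342) = 684.

684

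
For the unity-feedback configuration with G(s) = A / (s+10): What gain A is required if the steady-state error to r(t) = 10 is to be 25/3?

G(s) has no factors of s in the denominator, so the system is type 0.
K_p = lim_{s→0} G(s) = A / (10) = 0.1·A.
e_ss = 10/(1 + K_p) = 25/3 ⇒ 1 + 0.1·A = 1.2 ⇒ A = 2.

2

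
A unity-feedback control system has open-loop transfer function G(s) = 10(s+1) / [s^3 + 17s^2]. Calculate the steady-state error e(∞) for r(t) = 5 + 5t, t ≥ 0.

0

The denominator has no term below 17s^2 — 2 poles at s=0, type 2. Treating each term separately:
  • 5: tracked with zero error.
  • 5t: tracked with zero error.
Total e_ss = 0.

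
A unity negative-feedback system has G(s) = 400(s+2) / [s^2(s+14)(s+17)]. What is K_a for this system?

G(s) has two factors of s in the denominator, so the system is type 2.
K_a = lim_{s→0} s^2·G(s) = 400·2 / (14·17) = 400/119.

400/119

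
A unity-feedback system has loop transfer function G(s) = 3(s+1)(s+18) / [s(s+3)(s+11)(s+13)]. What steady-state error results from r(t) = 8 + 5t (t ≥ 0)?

715/18

One free integrator in G(s): this is a type 1 system. Taking each input component in turn:
  • 8: tracked with zero error.
  • 5t: e_ss = 5/K_v with K_v=18/143 → 715/18.
Total e_ss = 715/18.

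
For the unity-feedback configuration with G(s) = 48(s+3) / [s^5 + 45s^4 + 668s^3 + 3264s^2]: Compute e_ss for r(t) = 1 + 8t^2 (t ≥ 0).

1088/3

Factoring s^2 from the denominator leaves a polynomial with constant term 3264, so the system is type 2. Taking each input component in turn:
  • 1: tracked with zero error.
  • 8t^2: e_ss = 16/K_a with K_a=3/68 → 1088/3.
Total e_ss = 1088/3.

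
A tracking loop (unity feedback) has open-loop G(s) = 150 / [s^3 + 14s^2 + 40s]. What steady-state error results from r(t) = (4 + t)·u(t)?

The denominator has no term below 40s — 1 pole at s=0, type 1. Treating each term separately:
  • 4: tracked with zero error.
  • t: e_ss = 1/K_v with K_v=3.75 → 4/15.
Total e_ss = 4/15.

4/15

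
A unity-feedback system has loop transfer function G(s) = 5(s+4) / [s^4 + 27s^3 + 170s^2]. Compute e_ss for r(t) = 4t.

0

The denominator has no term below 170s^2 — 2 poles at s=0, type 2.
K_v = ∞ for a type-2 system; e_ss to a ramp is zero.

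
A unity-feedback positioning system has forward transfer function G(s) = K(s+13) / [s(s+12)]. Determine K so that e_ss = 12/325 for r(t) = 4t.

One free integrator in G(s): this is a type 1 system.
K_v = lim_{s→0} s·G(s) = K·13 / (12) = (13/12)·K.
e_ss = 4/K_v = 12/325 ⇒ K_v = 325/3 ⇒ K = (325/3)/(13/12) = 100.

100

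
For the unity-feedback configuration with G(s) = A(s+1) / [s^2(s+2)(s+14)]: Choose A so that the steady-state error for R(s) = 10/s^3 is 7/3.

120

G(s) has two factors of s in the denominator, so the system is type 2.
K_a = lim_{s→0} s^2·G(s) = A·1 / (2·14) = (1/28)·A.
e_ss = 10/K_a = 7/3 ⇒ K_a = 30/7 ⇒ A = (30/7)/(1/28) = 120.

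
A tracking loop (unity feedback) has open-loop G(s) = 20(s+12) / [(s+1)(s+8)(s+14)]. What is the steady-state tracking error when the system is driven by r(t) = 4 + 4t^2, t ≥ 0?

System type = 0 (no poles at s=0). Treating each term separately:
  • 4: e_ss = 4/(1+K_p) with K_p=15/7 → 14/11.
  • 4t^2: a type-0 system cannot track it, e_ss → ∞.
The unbounded component dominates.

infinity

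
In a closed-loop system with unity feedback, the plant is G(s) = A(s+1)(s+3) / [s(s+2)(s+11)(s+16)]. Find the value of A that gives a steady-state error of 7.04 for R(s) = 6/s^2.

100

One free integrator in G(s): this is a type 1 system.
K_v = lim_{s→0} s·G(s) = A·1·3 / (2·11·16) = (3/352)·A.
e_ss = 6/K_v = 7.04 ⇒ K_v = 75/88 ⇒ A = (75/88)/(3/352) = 100.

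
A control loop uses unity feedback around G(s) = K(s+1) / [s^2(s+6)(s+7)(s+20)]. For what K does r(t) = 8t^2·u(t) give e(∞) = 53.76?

The open loop has two poles at the origin → type 2 system.
K_a = lim_{s→0} s^2·G(s) = K·1 / (6·7·20) = (1/840)·K.
e_ss = 16/K_a = 53.76 ⇒ K_a = 25/84 ⇒ K = (25/84)/(1/840) = 250.

250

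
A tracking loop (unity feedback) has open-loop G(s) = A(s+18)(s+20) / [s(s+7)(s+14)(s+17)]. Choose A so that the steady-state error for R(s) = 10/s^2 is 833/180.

10

System type = 1 (one pole at s=0).
K_v = lim_{s→0} s·G(s) = A·18·20 / (7·14·17) = (180/833)·A.
e_ss = 10/K_v = 833/180 ⇒ K_v = 1800/833 ⇒ A = (1800/833)/(180/833) = 10.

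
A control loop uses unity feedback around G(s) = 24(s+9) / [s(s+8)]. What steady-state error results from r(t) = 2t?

2/27

G(s) has one factor of s in the denominator, so the system is type 1.
K_v = lim_{s→0} s·G(s) = 24·9 / (8) = 27.
e_ss = 2/K_v = 2/27.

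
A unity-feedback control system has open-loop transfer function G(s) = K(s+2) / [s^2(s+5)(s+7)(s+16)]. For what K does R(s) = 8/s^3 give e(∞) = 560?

System type = 2 (two poles at s=0).
K_a = lim_{s→0} s^2·G(s) = K·2 / (5·7·16) = (1/280)·K.
e_ss = 8/K_a = 560 ⇒ K_a = 1/70 ⇒ K = (1/70)/(1/280) = 4.

4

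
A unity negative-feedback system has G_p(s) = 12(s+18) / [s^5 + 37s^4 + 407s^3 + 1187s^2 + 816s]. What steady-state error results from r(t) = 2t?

68/9

Lowest-order denominator term is 816s, so the open loop has 1 pole at the origin → type 1 system.
K_v = lim_{s→0} s·G_p(s) = 12·18 / 816 = 9/34.
e_ss = 2/K_v = 2/(9/34) = 68/9.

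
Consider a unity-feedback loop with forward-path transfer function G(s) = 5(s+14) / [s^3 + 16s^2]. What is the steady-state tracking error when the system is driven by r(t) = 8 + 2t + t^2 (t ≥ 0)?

Factoring s^2 from the denominator leaves a polynomial with constant term 16, so the system is type 2. Treating each term separately:
  • 8: tracked with zero error.
  • 2t: tracked with zero error.
  • t^2: e_ss = 2/K_a with K_a=4.375 → 16/35.
Total e_ss = 16/35.

16/35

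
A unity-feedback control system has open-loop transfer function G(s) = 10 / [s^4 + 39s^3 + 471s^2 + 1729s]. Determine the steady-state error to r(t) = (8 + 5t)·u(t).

Factoring s from the denominator leaves a polynomial with constant term 1729, so the system is type 1. Taking each input component in turn:
  • 8: tracked with zero error.
  • 5t: e_ss = 5/K_v with K_v=10/1729 → 864.5.
Total e_ss = 864.5.

864.5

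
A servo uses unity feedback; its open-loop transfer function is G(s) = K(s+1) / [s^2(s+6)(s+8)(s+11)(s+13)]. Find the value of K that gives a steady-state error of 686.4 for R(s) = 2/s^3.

G(s) has two factors of s in the denominator, so the system is type 2.
K_a = lim_{s→0} s^2·G(s) = K·1 / (6·8·11·13) = (1/6864)·K.
e_ss = 2/K_a = 686.4 ⇒ K_a = 5/1716 ⇒ K = (5/1716)/(1/6864) = 20.

20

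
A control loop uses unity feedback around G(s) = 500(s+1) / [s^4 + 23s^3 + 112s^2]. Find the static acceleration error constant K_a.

125/28

The denominator has no term below 112s^2 — 2 poles at s=0, type 2.
K_a = lim_{s→0} s^2·G(s) = 500·1 / 112 = 125/28.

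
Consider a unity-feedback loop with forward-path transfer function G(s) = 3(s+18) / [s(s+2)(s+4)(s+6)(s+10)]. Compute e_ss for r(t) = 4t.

One free integrator in G(s): this is a type 1 system.
K_v = lim_{s→0} s·G(s) = 3·18 / (2·4·6·10) = 0.1125.
e_ss = 4/K_v = 4/0.1125 = 320/9.

320/9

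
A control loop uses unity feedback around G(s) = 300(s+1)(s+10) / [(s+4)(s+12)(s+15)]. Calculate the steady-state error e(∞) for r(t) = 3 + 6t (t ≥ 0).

infinity

System type = 0 (no poles at s=0). Treating each term separately:
  • 3: e_ss = 3/(1+K_p) with K_p=25/6 → 18/31.
  • 6t: a type-0 system cannot track it, e_ss → ∞.
The unbounded component dominates.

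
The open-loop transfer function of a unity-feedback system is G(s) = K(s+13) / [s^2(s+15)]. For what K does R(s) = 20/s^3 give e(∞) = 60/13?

5

The open loop has two poles at the origin → type 2 system.
K_a = lim_{s→0} s^2·G(s) = K·13 / (15) = (13/15)·K.
e_ss = 20/K_a = 60/13 ⇒ K_a = 13/3 ⇒ K = (13/3)/(13/15) = 5.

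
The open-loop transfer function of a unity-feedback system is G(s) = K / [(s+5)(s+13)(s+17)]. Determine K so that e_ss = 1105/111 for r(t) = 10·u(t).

System type = 0 (no poles at s=0).
K_p = lim_{s→0} G(s) = K / (5·13·17) = (1/1105)·K.
e_ss = 10/(1 + K_p) = 1105/111 ⇒ 1 + (1/1105)·K = 222/221 ⇒ K = 5.

5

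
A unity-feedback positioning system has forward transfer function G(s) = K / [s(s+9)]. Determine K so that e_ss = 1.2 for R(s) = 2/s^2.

The open loop has one pole at the origin → type 1 system.
K_v = lim_{s→0} s·G(s) = K / (9) = (1/9)·K.
e_ss = 2/K_v = 1.2 ⇒ K_v = 5/3 ⇒ K = (5/3)/(1/9) = 15.

15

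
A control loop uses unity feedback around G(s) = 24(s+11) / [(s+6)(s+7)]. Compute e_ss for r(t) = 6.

14/17

No free integrators in G(s): this is a type 0 system.
K_p = lim_{s→0} G(s) = 24·11 / (6·7) = 44/7.
e_ss = 6/(1 + K_p) = 6/(51/7) = 14/17.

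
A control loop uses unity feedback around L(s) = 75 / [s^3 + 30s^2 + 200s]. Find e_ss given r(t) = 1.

Factoring s from the denominator leaves a polynomial with constant term 200, so the system is type 1.
K_p = ∞ for a type-1 system; e_ss to a step is zero.

0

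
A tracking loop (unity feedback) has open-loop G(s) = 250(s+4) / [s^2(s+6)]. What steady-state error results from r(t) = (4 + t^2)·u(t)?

0.012

The open loop has two poles at the origin → type 2 system. By superposition:
  • 4: tracked with zero error.
  • t^2: e_ss = 2/K_a with K_a=500/3 → 0.012.
Total e_ss = 0.012.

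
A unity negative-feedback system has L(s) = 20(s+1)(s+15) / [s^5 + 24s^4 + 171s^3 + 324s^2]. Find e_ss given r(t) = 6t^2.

Lowest-order denominator term is 324s^2, so the open loop has 2 poles at the origin → type 2 system.
K_a = lim_{s→0} s^2·L(s) = 20·1·15 / 324 = 25/27.
r(t) = 6t^2 gives R(s) = 12/s^3.
e_ss = 12/K_a = 12/(25/27) = 12.96.

12.96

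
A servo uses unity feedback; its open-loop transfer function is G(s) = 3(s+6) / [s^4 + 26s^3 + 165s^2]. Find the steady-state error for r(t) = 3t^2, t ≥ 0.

Lowest-order denominator term is 165s^2, so the open loop has 2 poles at the origin → type 2 system.
K_a = lim_{s→0} s^2·G(s) = 3·6 / 165 = 6/55.
r(t) = 3t^2 gives R(s) = 6/s^3.
e_ss = 6/K_a = 6/(6/55) = 55.

55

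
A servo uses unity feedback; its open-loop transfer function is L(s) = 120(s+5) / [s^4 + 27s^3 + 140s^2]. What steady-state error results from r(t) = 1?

The denominator has no term below 140s^2 — 2 poles at s=0, type 2.
K_p = ∞ for a type-2 system; e_ss to a step is zero.

0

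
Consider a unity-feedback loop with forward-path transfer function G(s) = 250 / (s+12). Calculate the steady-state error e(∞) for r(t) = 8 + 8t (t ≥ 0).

infinity

G(s) has no factors of s in the denominator, so the system is type 0. Treating each term separately:
  • 8: e_ss = 8/(1+K_p) with K_p=125/6 → 48/131.
  • 8t: a type-0 system cannot track it, e_ss → ∞.
The unbounded component dominates.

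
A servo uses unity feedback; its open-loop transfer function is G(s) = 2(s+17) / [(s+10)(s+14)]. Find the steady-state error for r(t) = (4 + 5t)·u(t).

infinity

The open loop has no poles at the origin → type 0 system. By superposition:
  • 4: e_ss = 4/(1+K_p) with K_p=17/70 → 280/87.
  • 5t: a type-0 system cannot track it, e_ss → ∞.
The unbounded component dominates.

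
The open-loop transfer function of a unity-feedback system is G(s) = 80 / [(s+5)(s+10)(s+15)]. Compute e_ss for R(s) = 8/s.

G(s) has no factors of s in the denominator, so the system is type 0.
K_p = lim_{s→0} G(s) = 80 / (5·10·15) = 8/75.
e_ss = 8/(1 + K_p) = 8/(83/75) = 600/83.

600/83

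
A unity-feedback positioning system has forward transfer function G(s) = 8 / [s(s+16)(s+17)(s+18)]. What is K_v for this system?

System type = 1 (one pole at s=0).
K_v = lim_{s→0} s·G(s) = 8 / (16·17·18) = 1/612.

1/612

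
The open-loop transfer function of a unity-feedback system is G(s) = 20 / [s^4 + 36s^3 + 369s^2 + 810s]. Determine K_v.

2/81

Lowest-order denominator term is 810s, so the open loop has 1 pole at the origin → type 1 system.
K_v = lim_{s→0} s·G(s) = 20 / 810 = 2/81.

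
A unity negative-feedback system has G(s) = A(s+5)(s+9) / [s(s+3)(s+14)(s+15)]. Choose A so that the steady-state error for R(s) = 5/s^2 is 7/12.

The open loop has one pole at the origin → type 1 system.
K_v = lim_{s→0} s·G(s) = A·5·9 / (3·14·15) = (1/14)·A.
e_ss = 5/K_v = 7/12 ⇒ K_v = 60/7 ⇒ A = (60/7)/(1/14) = 120.

120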